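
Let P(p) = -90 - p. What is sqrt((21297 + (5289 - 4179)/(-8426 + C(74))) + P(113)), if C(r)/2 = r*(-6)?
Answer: sqrt(457476683371)/4657 ≈ 145.24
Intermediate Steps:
C(r) = -12*r (C(r) = 2*(r*(-6)) = 2*(-6*r) = -12*r)
sqrt((21297 + (5289 - 4179)/(-8426 + C(74))) + P(113)) = sqrt((21297 + (5289 - 4179)/(-8426 - 12*74)) + (-90 - 1*113)) = sqrt((21297 + 1110/(-8426 - 888)) + (-90 - 113)) = sqrt((21297 + 1110/(-9314)) - 203) = sqrt((21297 + 1110*(-1/9314)) - 203) = sqrt((21297 - 555/4657) - 203) = sqrt(99179574/4657 - 203) = sqrt(98234203/4657) = sqrt(457476683371)/4657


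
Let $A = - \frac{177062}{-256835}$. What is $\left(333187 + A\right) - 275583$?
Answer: $\frac{14794900402}{256835} \approx 57605.0$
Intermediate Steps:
$A = \frac{177062}{256835}$ ($A = \left(-177062\right) \left(- \frac{1}{256835}\right) = \frac{177062}{256835} \approx 0.6894$)
$\left(333187 + A\right) - 275583 = \left(333187 + \frac{177062}{256835}\right) - 275583 = \frac{85574260207}{256835} - 275583 = \frac{14794900402}{256835}$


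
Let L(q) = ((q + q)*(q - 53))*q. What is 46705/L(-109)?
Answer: -46705/3849444 ≈ -0.012133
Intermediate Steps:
L(q) = 2*q**2*(-53 + q) (L(q) = ((2*q)*(-53 + q))*q = (2*q*(-53 + q))*q = 2*q**2*(-53 + q))
46705/L(-109) = 46705/((2*(-109)**2*(-53 - 109))) = 46705/((2*11881*(-162))) = 46705/(-3849444) = 46705*(-1/3849444) = -46705/3849444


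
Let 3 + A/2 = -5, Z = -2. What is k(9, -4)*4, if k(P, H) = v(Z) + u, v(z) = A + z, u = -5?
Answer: -92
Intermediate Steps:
A = -16 (A = -6 + 2*(-5) = -6 - 10 = -16)
v(z) = -16 + z
k(P, H) = -23 (k(P, H) = (-16 - 2) - 5 = -18 - 5 = -23)
k(9, -4)*4 = -23*4 = -92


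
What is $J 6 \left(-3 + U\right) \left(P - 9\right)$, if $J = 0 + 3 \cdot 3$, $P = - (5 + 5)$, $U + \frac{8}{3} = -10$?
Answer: $16074$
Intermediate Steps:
$U = - \frac{38}{3}$ ($U = - \frac{8}{3} - 10 = - \frac{38}{3} \approx -12.667$)
$P = -10$ ($P = \left(-1\right) 10 = -10$)
$J = 9$ ($J = 0 + 9 = 9$)
$J 6 \left(-3 + U\right) \left(P - 9\right) = 9 \cdot 6 \left(-3 - \frac{38}{3}\right) \left(-10 - 9\right) = 54 \left(\left(- \frac{47}{3}\right) \left(-19\right)\right) = 54 \cdot \frac{893}{3} = 16074$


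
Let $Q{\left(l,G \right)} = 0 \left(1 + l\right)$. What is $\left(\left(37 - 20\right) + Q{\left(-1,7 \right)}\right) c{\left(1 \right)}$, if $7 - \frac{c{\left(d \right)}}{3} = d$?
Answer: $306$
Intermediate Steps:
$c{\left(d \right)} = 21 - 3 d$
$Q{\left(l,G \right)} = 0$
$\left(\left(37 - 20\right) + Q{\left(-1,7 \right)}\right) c{\left(1 \right)} = \left(\left(37 - 20\right) + 0\right) \left(21 - 3\right) = \left(17 + 0\right) \left(21 - 3\right) = 17 \cdot 18 = 306$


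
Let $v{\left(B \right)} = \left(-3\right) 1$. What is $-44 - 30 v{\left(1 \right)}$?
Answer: $46$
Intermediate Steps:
$v{\left(B \right)} = -3$
$-44 - 30 v{\left(1 \right)} = -44 - -90 = -44 + 90 = 46$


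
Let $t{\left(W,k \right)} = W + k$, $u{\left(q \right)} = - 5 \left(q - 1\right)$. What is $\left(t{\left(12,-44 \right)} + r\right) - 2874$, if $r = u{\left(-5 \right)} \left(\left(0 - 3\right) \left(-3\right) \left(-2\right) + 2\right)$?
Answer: $-3386$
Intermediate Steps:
$u{\left(q \right)} = 5 - 5 q$ ($u{\left(q \right)} = - 5 \left(-1 + q\right) = 5 - 5 q$)
$r = -480$ ($r = \left(5 - -25\right) \left(\left(0 - 3\right) \left(-3\right) \left(-2\right) + 2\right) = \left(5 + 25\right) \left(\left(-3\right) \left(-3\right) \left(-2\right) + 2\right) = 30 \left(9 \left(-2\right) + 2\right) = 30 \left(-18 + 2\right) = 30 \left(-16\right) = -480$)
$\left(t{\left(12,-44 \right)} + r\right) - 2874 = \left(\left(12 - 44\right) - 480\right) - 2874 = \left(-32 - 480\right) - 2874 = -512 - 2874 = -3386$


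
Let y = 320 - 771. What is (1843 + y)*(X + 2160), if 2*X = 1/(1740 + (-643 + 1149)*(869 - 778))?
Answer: 71839561308/23893 ≈ 3.0067e+6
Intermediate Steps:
X = 1/95572 (X = 1/(2*(1740 + (-643 + 1149)*(869 - 778))) = 1/(2*(1740 + 506*91)) = 1/(2*(1740 + 46046)) = (½)/47786 = (½)*(1/47786) = 1/95572 ≈ 1.0463e-5)
y = -451
(1843 + y)*(X + 2160) = (1843 - 451)*(1/95572 + 2160) = 1392*(206435521/95572) = 71839561308/23893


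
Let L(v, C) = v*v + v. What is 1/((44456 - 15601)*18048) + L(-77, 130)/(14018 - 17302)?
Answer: -761893882699/427556307840 ≈ -1.7820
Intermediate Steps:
L(v, C) = v + v**2 (L(v, C) = v**2 + v = v + v**2)
1/((44456 - 15601)*18048) + L(-77, 130)/(14018 - 17302) = 1/((44456 - 15601)*18048) + (-77*(1 - 77))/(14018 - 17302) = (1/18048)/28855 - 77*(-76)/(-3284) = (1/28855)*(1/18048) + 5852*(-1/3284) = 1/520775040 - 1463/821 = -761893882699/427556307840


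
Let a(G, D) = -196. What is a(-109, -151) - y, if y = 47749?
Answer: -47945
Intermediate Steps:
a(-109, -151) - y = -196 - 1*47749 = -196 - 47749 = -47945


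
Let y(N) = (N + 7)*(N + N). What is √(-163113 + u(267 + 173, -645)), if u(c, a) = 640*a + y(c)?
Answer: I*√182553 ≈ 427.26*I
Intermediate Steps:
y(N) = 2*N*(7 + N) (y(N) = (7 + N)*(2*N) = 2*N*(7 + N))
u(c, a) = 640*a + 2*c*(7 + c)
√(-163113 + u(267 + 173, -645)) = √(-163113 + (640*(-645) + 2*(267 + 173)*(7 + (267 + 173)))) = √(-163113 + (-412800 + 2*440*(7 + 440))) = √(-163113 + (-412800 + 2*440*447)) = √(-163113 + (-412800 + 393360)) = √(-163113 - 19440) = √(-182553) = I*√182553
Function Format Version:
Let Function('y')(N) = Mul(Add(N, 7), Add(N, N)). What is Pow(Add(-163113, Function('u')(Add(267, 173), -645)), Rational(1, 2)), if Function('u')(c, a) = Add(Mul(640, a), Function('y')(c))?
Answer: Mul(I, Pow(182553, Rational(1, 2))) ≈ Mul(427.26, I)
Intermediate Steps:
Function('y')(N) = Mul(2, N, Add(7, N)) (Function('y')(N) = Mul(Add(7, N), Mul(2, N)) = Mul(2, N, Add(7, N)))
Function('u')(c, a) = Add(Mul(640, a), Mul(2, c, Add(7, c)))
Pow(Add(-163113, Function('u')(Add(267, 173), -645)), Rational(1, 2)) = Pow(Add(-163113, Add(Mul(640, -645), Mul(2, Add(267, 173), Add(7, Add(267, 173))))), Rational(1, 2)) = Pow(Add(-163113, Add(-412800, Mul(2, 440, Add(7, 440)))), Rational(1, 2)) = Pow(Add(-163113, Add(-412800, Mul(2, 440, 447))), Rational(1, 2)) = Pow(Add(-163113, Add(-412800, 393360)), Rational(1, 2)) = Pow(Add(-163113, -19440), Rational(1, 2)) = Pow(-182553, Rational(1, 2)) = Mul(I, Pow(182553, Rational(1, 2)))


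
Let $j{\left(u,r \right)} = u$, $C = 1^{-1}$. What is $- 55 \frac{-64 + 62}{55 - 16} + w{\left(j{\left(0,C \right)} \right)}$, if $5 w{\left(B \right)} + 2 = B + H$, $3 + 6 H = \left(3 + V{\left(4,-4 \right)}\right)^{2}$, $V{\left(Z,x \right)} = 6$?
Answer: $\frac{979}{195} \approx 5.0205$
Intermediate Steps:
$C = 1$
$H = 13$ ($H = - \frac{1}{2} + \frac{\left(3 + 6\right)^{2}}{6} = - \frac{1}{2} + \frac{9^{2}}{6} = - \frac{1}{2} + \frac{1}{6} \cdot 81 = - \frac{1}{2} + \frac{27}{2} = 13$)
$w{\left(B \right)} = \frac{11}{5} + \frac{B}{5}$ ($w{\left(B \right)} = - \frac{2}{5} + \frac{B + 13}{5} = - \frac{2}{5} + \frac{13 + B}{5} = - \frac{2}{5} + \left(\frac{13}{5} + \frac{B}{5}\right) = \frac{11}{5} + \frac{B}{5}$)
$- 55 \frac{-64 + 62}{55 - 16} + w{\left(j{\left(0,C \right)} \right)} = - 55 \frac{-64 + 62}{55 - 16} + \left(\frac{11}{5} + \frac{1}{5} \cdot 0\right) = - 55 \left(- \frac{2}{39}\right) + \left(\frac{11}{5} + 0\right) = - 55 \left(\left(-2\right) \frac{1}{39}\right) + \frac{11}{5} = \left(-55\right) \left(- \frac{2}{39}\right) + \frac{11}{5} = \frac{110}{39} + \frac{11}{5} = \frac{979}{195}$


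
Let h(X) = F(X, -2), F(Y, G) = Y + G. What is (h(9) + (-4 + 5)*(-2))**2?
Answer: 25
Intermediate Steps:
F(Y, G) = G + Y
h(X) = -2 + X
(h(9) + (-4 + 5)*(-2))**2 = ((-2 + 9) + (-4 + 5)*(-2))**2 = (7 + 1*(-2))**2 = (7 - 2)**2 = 5**2 = 25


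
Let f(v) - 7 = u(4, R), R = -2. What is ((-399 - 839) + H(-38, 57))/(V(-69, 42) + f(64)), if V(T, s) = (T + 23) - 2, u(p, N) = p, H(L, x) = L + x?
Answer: 1219/37 ≈ 32.946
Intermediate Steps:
V(T, s) = 21 + T (V(T, s) = (23 + T) - 2 = 21 + T)
f(v) = 11 (f(v) = 7 + 4 = 11)
((-399 - 839) + H(-38, 57))/(V(-69, 42) + f(64)) = ((-399 - 839) + (-38 + 57))/((21 - 69) + 11) = (-1238 + 19)/(-48 + 11) = -1219/(-37) = -1219*(-1/37) = 1219/37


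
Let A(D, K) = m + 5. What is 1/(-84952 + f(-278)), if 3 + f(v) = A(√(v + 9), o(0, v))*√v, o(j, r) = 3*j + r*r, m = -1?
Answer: -84955/7217356473 - 4*I*√278/7217356473 ≈ -1.1771e-5 - 9.2407e-9*I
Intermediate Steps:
o(j, r) = r² + 3*j (o(j, r) = 3*j + r² = r² + 3*j)
A(D, K) = 4 (A(D, K) = -1 + 5 = 4)
f(v) = -3 + 4*√v
1/(-84952 + f(-278)) = 1/(-84952 + (-3 + 4*√(-278))) = 1/(-84952 + (-3 + 4*(I*√278))) = 1/(-84952 + (-3 + 4*I*√278)) = 1/(-84955 + 4*I*√278)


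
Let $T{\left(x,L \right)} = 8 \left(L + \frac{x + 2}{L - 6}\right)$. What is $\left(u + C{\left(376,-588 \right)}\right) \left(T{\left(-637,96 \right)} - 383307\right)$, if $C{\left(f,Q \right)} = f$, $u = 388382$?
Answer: $- \frac{446211119374}{3} \approx -1.4874 \cdot 10^{11}$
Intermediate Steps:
$T{\left(x,L \right)} = 8 L + \frac{8 \left(2 + x\right)}{-6 + L}$ ($T{\left(x,L \right)} = 8 \left(L + \frac{2 + x}{-6 + L}\right) = 8 L + \frac{8 \left(2 + x\right)}{-6 + L}$)
$\left(u + C{\left(376,-588 \right)}\right) \left(T{\left(-637,96 \right)} - 383307\right) = \left(388382 + 376\right) \left(\frac{8 \left(2 - 637 + 96^{2} - 576\right)}{-6 + 96} - 383307\right) = 388758 \left(\frac{8 \left(2 - 637 + 9216 - 576\right)}{90} - 383307\right) = 388758 \left(8 \cdot \frac{1}{90} \cdot 8005 - 383307\right) = 388758 \left(\frac{6404}{9} - 383307\right) = 388758 \left(- \frac{3443359}{9}\right) = - \frac{446211119374}{3}$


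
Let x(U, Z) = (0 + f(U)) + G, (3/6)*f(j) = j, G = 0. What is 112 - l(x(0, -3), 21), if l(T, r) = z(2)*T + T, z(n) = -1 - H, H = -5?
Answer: 112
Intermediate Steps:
f(j) = 2*j
x(U, Z) = 2*U (x(U, Z) = (0 + 2*U) + 0 = 2*U + 0 = 2*U)
z(n) = 4 (z(n) = -1 - 1*(-5) = -1 + 5 = 4)
l(T, r) = 5*T (l(T, r) = 4*T + T = 5*T)
112 - l(x(0, -3), 21) = 112 - 5*2*0 = 112 - 5*0 = 112 - 1*0 = 112 + 0 = 112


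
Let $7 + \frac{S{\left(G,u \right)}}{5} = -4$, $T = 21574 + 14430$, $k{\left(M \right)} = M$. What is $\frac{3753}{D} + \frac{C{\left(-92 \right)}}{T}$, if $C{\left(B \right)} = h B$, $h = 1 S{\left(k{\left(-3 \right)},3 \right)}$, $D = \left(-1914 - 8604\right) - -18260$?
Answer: $\frac{43574383}{69685742} \approx 0.6253$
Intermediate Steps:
$D = 7742$ ($D = -10518 + 18260 = 7742$)
$T = 36004$
$S{\left(G,u \right)} = -55$ ($S{\left(G,u \right)} = -35 + 5 \left(-4\right) = -35 - 20 = -55$)
$h = -55$ ($h = 1 \left(-55\right) = -55$)
$C{\left(B \right)} = - 55 B$
$\frac{3753}{D} + \frac{C{\left(-92 \right)}}{T} = \frac{3753}{7742} + \frac{\left(-55\right) \left(-92\right)}{36004} = 3753 \cdot \frac{1}{7742} + 5060 \cdot \frac{1}{36004} = \frac{3753}{7742} + \frac{1265}{9001} = \frac{43574383}{69685742}$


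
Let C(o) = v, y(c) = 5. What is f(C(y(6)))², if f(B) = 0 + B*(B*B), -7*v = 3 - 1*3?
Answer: 0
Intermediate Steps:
v = 0 (v = -(3 - 1*3)/7 = -(3 - 3)/7 = -⅐*0 = 0)
C(o) = 0
f(B) = B³ (f(B) = 0 + B*B² = 0 + B³ = B³)
f(C(y(6)))² = (0³)² = 0² = 0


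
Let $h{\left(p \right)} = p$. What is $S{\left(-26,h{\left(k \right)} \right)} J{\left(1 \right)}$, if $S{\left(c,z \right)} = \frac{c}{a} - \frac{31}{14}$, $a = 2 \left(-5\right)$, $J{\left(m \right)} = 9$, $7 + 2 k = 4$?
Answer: $\frac{243}{70} \approx 3.4714$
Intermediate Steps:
$k = - \frac{3}{2}$ ($k = - \frac{7}{2} + \frac{1}{2} \cdot 4 = - \frac{7}{2} + 2 = - \frac{3}{2} \approx -1.5$)
$a = -10$
$S{\left(c,z \right)} = - \frac{31}{14} - \frac{c}{10}$ ($S{\left(c,z \right)} = \frac{c}{-10} - \frac{31}{14} = c \left(- \frac{1}{10}\right) - \frac{31}{14} = - \frac{c}{10} - \frac{31}{14} = - \frac{31}{14} - \frac{c}{10}$)
$S{\left(-26,h{\left(k \right)} \right)} J{\left(1 \right)} = \left(- \frac{31}{14} - - \frac{13}{5}\right) 9 = \left(- \frac{31}{14} + \frac{13}{5}\right) 9 = \frac{27}{70} \cdot 9 = \frac{243}{70}$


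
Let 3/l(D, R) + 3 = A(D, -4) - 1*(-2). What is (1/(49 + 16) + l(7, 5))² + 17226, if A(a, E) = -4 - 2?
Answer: 3566247994/207025 ≈ 17226.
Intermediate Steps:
A(a, E) = -6
l(D, R) = -3/7 (l(D, R) = 3/(-3 + (-6 - 1*(-2))) = 3/(-3 + (-6 + 2)) = 3/(-3 - 4) = 3/(-7) = 3*(-⅐) = -3/7)
(1/(49 + 16) + l(7, 5))² + 17226 = (1/(49 + 16) - 3/7)² + 17226 = (1/65 - 3/7)² + 17226 = (-188/455)² + 17226 = 35344/207025 + 17226 = 3566247994/207025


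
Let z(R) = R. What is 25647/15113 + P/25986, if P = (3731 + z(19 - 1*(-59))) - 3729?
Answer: 333835991/196363209 ≈ 1.7001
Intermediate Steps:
P = 80 (P = (3731 + (19 - 1*(-59))) - 3729 = (3731 + (19 + 59)) - 3729 = (3731 + 78) - 3729 = 3809 - 3729 = 80)
25647/15113 + P/25986 = 25647/15113 + 80/25986 = 25647*(1/15113) + 80*(1/25986) = 25647/15113 + 40/12993 = 333835991/196363209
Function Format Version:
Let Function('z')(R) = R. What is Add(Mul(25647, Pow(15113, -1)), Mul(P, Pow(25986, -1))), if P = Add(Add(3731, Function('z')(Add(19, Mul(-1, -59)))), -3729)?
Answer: Rational(333835991, 196363209) ≈ 1.7001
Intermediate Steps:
P = 80 (P = Add(Add(3731, Add(19, Mul(-1, -59))), -3729) = Add(Add(3731, Add(19, 59)), -3729) = Add(Add(3731, 78), -3729) = Add(3809, -3729) = 80)
Add(Mul(25647, Pow(15113, -1)), Mul(P, Pow(25986, -1))) = Add(Mul(25647, Pow(15113, -1)), Mul(80, Pow(25986, -1))) = Add(Mul(25647, Rational(1, 15113)), Mul(80, Rational(1, 25986))) = Add(Rational(25647, 15113), Rational(40, 12993)) = Rational(333835991, 196363209)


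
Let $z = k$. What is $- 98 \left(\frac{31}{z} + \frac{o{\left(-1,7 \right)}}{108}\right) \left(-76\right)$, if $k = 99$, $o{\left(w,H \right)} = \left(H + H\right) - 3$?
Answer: $\frac{917966}{297} \approx 3090.8$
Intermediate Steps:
$o{\left(w,H \right)} = -3 + 2 H$ ($o{\left(w,H \right)} = 2 H - 3 = -3 + 2 H$)
$z = 99$
$- 98 \left(\frac{31}{z} + \frac{o{\left(-1,7 \right)}}{108}\right) \left(-76\right) = - 98 \left(\frac{31}{99} + \frac{-3 + 2 \cdot 7}{108}\right) \left(-76\right) = - 98 \left(31 \cdot \frac{1}{99} + \left(-3 + 14\right) \frac{1}{108}\right) \left(-76\right) = - 98 \left(\frac{31}{99} + 11 \cdot \frac{1}{108}\right) \left(-76\right) = - 98 \left(\frac{31}{99} + \frac{11}{108}\right) \left(-76\right) = \left(-98\right) \frac{493}{1188} \left(-76\right) = \left(- \frac{24157}{594}\right) \left(-76\right) = \frac{917966}{297}$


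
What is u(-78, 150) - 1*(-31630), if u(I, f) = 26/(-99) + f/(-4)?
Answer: 6255263/198 ≈ 31592.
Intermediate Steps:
u(I, f) = -26/99 - f/4 (u(I, f) = 26*(-1/99) + f*(-¼) = -26/99 - f/4)
u(-78, 150) - 1*(-31630) = (-26/99 - ¼*150) - 1*(-31630) = (-26/99 - 75/2) + 31630 = -7477/198 + 31630 = 6255263/198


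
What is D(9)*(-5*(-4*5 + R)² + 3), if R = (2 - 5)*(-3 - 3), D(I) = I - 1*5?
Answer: -68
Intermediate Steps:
D(I) = -5 + I (D(I) = I - 5 = -5 + I)
R = 18 (R = -3*(-6) = 18)
D(9)*(-5*(-4*5 + R)² + 3) = (-5 + 9)*(-5*(-4*5 + 18)² + 3) = 4*(-5*(-20 + 18)² + 3) = 4*(-5*(-2)² + 3) = 4*(-5*4 + 3) = 4*(-20 + 3) = 4*(-17) = -68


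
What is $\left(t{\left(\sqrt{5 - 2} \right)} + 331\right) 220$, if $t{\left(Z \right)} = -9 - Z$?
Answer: $70840 - 220 \sqrt{3} \approx 70459.0$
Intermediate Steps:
$\left(t{\left(\sqrt{5 - 2} \right)} + 331\right) 220 = \left(\left(-9 - \sqrt{5 - 2}\right) + 331\right) 220 = \left(\left(-9 - \sqrt{3}\right) + 331\right) 220 = \left(322 - \sqrt{3}\right) 220 = 70840 - 220 \sqrt{3}$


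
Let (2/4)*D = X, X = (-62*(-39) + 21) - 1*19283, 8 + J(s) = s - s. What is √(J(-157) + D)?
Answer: 36*I*√26 ≈ 183.56*I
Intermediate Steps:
J(s) = -8 (J(s) = -8 + (s - s) = -8 + 0 = -8)
X = -16844 (X = (2418 + 21) - 19283 = 2439 - 19283 = -16844)
D = -33688 (D = 2*(-16844) = -33688)
√(J(-157) + D) = √(-8 - 33688) = √(-33696) = 36*I*√26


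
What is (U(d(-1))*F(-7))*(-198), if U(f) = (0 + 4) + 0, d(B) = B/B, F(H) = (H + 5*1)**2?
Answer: -3168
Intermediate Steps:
F(H) = (5 + H)**2 (F(H) = (H + 5)**2 = (5 + H)**2)
d(B) = 1
U(f) = 4 (U(f) = 4 + 0 = 4)
(U(d(-1))*F(-7))*(-198) = (4*(5 - 7)**2)*(-198) = (4*(-2)**2)*(-198) = (4*4)*(-198) = 16*(-198) = -3168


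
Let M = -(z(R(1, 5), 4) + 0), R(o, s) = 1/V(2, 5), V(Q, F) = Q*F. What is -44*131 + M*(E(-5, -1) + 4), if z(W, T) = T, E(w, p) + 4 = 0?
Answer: -5764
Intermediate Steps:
V(Q, F) = F*Q
E(w, p) = -4 (E(w, p) = -4 + 0 = -4)
R(o, s) = 1/10 (R(o, s) = 1/(5*2) = 1/10)
M = -4 (M = -(4 + 0) = -1*4 = -4)
-44*131 + M*(E(-5, -1) + 4) = -44*131 - 4*(-4 + 4) = -5764 - 4*0 = -5764 + 0 = -5764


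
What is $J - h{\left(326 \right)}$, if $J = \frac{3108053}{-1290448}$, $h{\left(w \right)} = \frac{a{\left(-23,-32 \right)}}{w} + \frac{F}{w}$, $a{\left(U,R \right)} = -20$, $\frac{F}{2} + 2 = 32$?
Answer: $- \frac{532421599}{210343024} \approx -2.5312$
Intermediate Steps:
$F = 60$ ($F = -4 + 2 \cdot 32 = -4 + 64 = 60$)
$h{\left(w \right)} = \frac{40}{w}$ ($h{\left(w \right)} = - \frac{20}{w} + \frac{60}{w} = \frac{40}{w}$)
$J = - \frac{3108053}{1290448}$ ($J = 3108053 \left(- \frac{1}{1290448}\right) = - \frac{3108053}{1290448} \approx -2.4085$)
$J - h{\left(326 \right)} = - \frac{3108053}{1290448} - \frac{40}{326} = - \frac{3108053}{1290448} - 40 \cdot \frac{1}{326} = - \frac{3108053}{1290448} - \frac{20}{163} = - \frac{532421599}{210343024}$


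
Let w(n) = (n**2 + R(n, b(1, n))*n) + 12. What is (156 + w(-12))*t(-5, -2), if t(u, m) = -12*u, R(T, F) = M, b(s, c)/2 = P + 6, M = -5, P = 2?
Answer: 22320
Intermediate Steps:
b(s, c) = 16 (b(s, c) = 2*(2 + 6) = 2*8 = 16)
R(T, F) = -5
w(n) = 12 + n**2 - 5*n (w(n) = (n**2 - 5*n) + 12 = 12 + n**2 - 5*n)
(156 + w(-12))*t(-5, -2) = (156 + (12 + (-12)**2 - 5*(-12)))*(-12*(-5)) = (156 + (12 + 144 + 60))*60 = (156 + 216)*60 = 372*60 = 22320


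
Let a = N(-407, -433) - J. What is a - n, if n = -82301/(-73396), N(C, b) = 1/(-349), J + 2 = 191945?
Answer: -4916687897817/25615204 ≈ -1.9194e+5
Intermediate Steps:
J = 191943 (J = -2 + 191945 = 191943)
N(C, b) = -1/349
a = -66988108/349 (a = -1/349 - 1*191943 = -1/349 - 191943 = -66988108/349 ≈ -1.9194e+5)
n = 82301/73396 (n = -82301*(-1/73396) = 82301/73396 ≈ 1.1213)
a - n = -66988108/349 - 1*82301/73396 = -66988108/349 - 82301/73396 = -4916687897817/25615204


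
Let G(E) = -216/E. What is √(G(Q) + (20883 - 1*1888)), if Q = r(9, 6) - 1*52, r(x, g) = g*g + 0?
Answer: √76034/2 ≈ 137.87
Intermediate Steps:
r(x, g) = g² (r(x, g) = g² + 0 = g²)
Q = -16 (Q = 6² - 1*52 = 36 - 52 = -16)
√(G(Q) + (20883 - 1*1888)) = √(-216/(-16) + (20883 - 1*1888)) = √(-216*(-1/16) + (20883 - 1888)) = √(27/2 + 18995) = √(38017/2) = √76034/2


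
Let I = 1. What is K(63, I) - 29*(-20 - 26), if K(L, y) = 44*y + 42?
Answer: 1420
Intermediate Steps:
K(L, y) = 42 + 44*y
K(63, I) - 29*(-20 - 26) = (42 + 44*1) - 29*(-20 - 26) = (42 + 44) - 29*(-46) = 86 - 1*(-1334) = 86 + 1334 = 1420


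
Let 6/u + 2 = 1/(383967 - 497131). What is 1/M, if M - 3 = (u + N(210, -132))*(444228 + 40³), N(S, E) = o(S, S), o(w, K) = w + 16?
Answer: 75443/8550321370449 ≈ 8.8234e-9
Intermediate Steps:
o(w, K) = 16 + w
N(S, E) = 16 + S
u = -226328/75443 (u = 6/(-2 + 1/(383967 - 497131)) = 6/(-2 + 1/(-113164)) = 6/(-2 - 1/113164) = 6/(-226329/113164) = 6*(-113164/226329) = -226328/75443 ≈ -3.0000)
M = 8550321370449/75443 (M = 3 + (-226328/75443 + (16 + 210))*(444228 + 40³) = 3 + (-226328/75443 + 226)*(444228 + 64000) = 3 + (16823790/75443)*508228 = 3 + 8550321144120/75443 = 8550321370449/75443 ≈ 1.1333e+8)
1/M = 1/(8550321370449/75443) = 75443/8550321370449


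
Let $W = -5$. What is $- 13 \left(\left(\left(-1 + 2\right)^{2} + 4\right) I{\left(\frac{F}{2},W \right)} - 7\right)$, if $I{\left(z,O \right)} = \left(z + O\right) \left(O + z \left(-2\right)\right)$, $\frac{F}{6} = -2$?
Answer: $5096$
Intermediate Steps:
$F = -12$ ($F = 6 \left(-2\right) = -12$)
$I{\left(z,O \right)} = \left(O + z\right) \left(O - 2 z\right)$
$- 13 \left(\left(\left(-1 + 2\right)^{2} + 4\right) I{\left(\frac{F}{2},W \right)} - 7\right) = - 13 \left(\left(\left(-1 + 2\right)^{2} + 4\right) \left(\left(-5\right)^{2} - 2 \left(- \frac{12}{2}\right)^{2} - - 5 \left(- \frac{12}{2}\right)\right) - 7\right) = - 13 \left(\left(1^{2} + 4\right) \left(25 - 2 \left(\left(-12\right) \frac{1}{2}\right)^{2} - - 5 \left(\left(-12\right) \frac{1}{2}\right)\right) - 7\right) = - 13 \left(\left(1 + 4\right) \left(25 - 2 \left(-6\right)^{2} - \left(-5\right) \left(-6\right)\right) - 7\right) = - 13 \left(5 \left(25 - 72 - 30\right) - 7\right) = - 13 \left(5 \left(-77\right) - 7\right) = - 13 \left(-385 - 7\right) = \left(-13\right) \left(-392\right) = 5096$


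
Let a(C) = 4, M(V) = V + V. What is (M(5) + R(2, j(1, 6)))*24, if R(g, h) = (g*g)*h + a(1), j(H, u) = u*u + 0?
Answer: 3792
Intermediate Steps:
M(V) = 2*V
j(H, u) = u² (j(H, u) = u² + 0 = u²)
R(g, h) = 4 + h*g² (R(g, h) = (g*g)*h + 4 = g²*h + 4 = h*g² + 4 = 4 + h*g²)
(M(5) + R(2, j(1, 6)))*24 = (2*5 + (4 + 6²*2²))*24 = (10 + (4 + 36*4))*24 = (10 + (4 + 144))*24 = (10 + 148)*24 = 158*24 = 3792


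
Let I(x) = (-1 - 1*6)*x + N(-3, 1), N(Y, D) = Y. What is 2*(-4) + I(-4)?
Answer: 17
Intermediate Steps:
I(x) = -3 - 7*x (I(x) = (-1 - 1*6)*x - 3 = (-1 - 6)*x - 3 = -7*x - 3 = -3 - 7*x)
2*(-4) + I(-4) = 2*(-4) + (-3 - 7*(-4)) = -8 + (-3 + 28) = -8 + 25 = 17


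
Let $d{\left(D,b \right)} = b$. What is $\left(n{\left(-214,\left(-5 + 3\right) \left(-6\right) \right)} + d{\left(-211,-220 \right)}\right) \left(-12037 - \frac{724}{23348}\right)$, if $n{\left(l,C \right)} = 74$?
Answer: $\frac{10257981900}{5837} \approx 1.7574 \cdot 10^{6}$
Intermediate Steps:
$\left(n{\left(-214,\left(-5 + 3\right) \left(-6\right) \right)} + d{\left(-211,-220 \right)}\right) \left(-12037 - \frac{724}{23348}\right) = \left(74 - 220\right) \left(-12037 - \frac{724}{23348}\right) = - 146 \left(-12037 - \frac{181}{5837}\right) = \left(-146\right) \left(- \frac{70260150}{5837}\right) = \frac{10257981900}{5837}$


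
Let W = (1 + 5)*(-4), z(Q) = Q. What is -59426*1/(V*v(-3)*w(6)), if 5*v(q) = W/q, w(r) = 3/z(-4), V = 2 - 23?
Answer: -148565/63 ≈ -2358.2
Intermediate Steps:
V = -21
w(r) = -¾ (w(r) = 3/(-4) = 3*(-¼) = -¾)
W = -24 (W = 6*(-4) = -24)
v(q) = -24/(5*q) (v(q) = (-24/q)/5 = -24/(5*q))
-59426*1/(V*v(-3)*w(6)) = -59426/((-¾*(-21))*(-24/5/(-3))) = -59426/(63*(-24/5*(-⅓))/4) = -59426/((63/4)*(8/5)) = -59426/126/5 = -59426*5/126 = -148565/63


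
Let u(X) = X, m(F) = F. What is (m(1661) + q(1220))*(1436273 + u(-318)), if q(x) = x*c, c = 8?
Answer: 16400042055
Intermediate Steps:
q(x) = 8*x (q(x) = x*8 = 8*x)
(m(1661) + q(1220))*(1436273 + u(-318)) = (1661 + 8*1220)*(1436273 - 318) = (1661 + 9760)*1435955 = 11421*1435955 = 16400042055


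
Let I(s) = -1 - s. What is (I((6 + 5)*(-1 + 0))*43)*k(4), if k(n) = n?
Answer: 1720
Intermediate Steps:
(I((6 + 5)*(-1 + 0))*43)*k(4) = ((-1 - (6 + 5)*(-1 + 0))*43)*4 = ((-1 - 11*(-1))*43)*4 = ((-1 - 1*(-11))*43)*4 = ((-1 + 11)*43)*4 = (10*43)*4 = 430*4 = 1720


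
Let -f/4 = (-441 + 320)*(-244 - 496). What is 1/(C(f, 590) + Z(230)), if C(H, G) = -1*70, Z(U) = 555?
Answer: 1/485 ≈ 0.0020619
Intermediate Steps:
f = -358160 (f = -4*(-441 + 320)*(-244 - 496) = -(-484)*(-740) = -4*89540 = -358160)
C(H, G) = -70
1/(C(f, 590) + Z(230)) = 1/(-70 + 555) = 1/485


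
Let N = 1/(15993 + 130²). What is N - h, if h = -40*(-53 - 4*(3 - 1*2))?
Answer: -74996039/32893 ≈ -2280.0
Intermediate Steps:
N = 1/32893 (N = 1/(15993 + 16900) = 1/32893 ≈ 3.0402e-5)
h = 2280 (h = -40*(-53 - 4*(3 - 2)) = -40*(-53 - 4*1) = -40*(-53 - 4) = -40*(-57) = 2280)
N - h = 1/32893 - 1*2280 = 1/32893 - 2280 = -74996039/32893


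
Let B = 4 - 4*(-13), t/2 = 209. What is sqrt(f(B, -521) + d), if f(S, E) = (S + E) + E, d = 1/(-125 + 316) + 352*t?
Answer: sqrt(5331698341)/191 ≈ 382.30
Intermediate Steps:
t = 418 (t = 2*209 = 418)
B = 56 (B = 4 + 52 = 56)
d = 28102977/191 (d = 1/(-125 + 316) + 352*418 = 1/191 + 147136 = 28102977/191 ≈ 1.4714e+5)
f(S, E) = S + 2*E (f(S, E) = (E + S) + E = S + 2*E)
sqrt(f(B, -521) + d) = sqrt((56 + 2*(-521)) + 28102977/191) = sqrt((56 - 1042) + 28102977/191) = sqrt(-986 + 28102977/191) = sqrt(27914651/191) = sqrt(5331698341)/191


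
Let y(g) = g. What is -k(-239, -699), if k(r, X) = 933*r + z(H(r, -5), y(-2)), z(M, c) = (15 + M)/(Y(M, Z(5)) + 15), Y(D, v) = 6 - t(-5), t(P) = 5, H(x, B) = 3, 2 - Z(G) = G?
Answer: 1783887/8 ≈ 2.2299e+5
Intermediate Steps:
Z(G) = 2 - G
Y(D, v) = 1 (Y(D, v) = 6 - 1*5 = 6 - 5 = 1)
z(M, c) = 15/16 + M/16 (z(M, c) = (15 + M)/(1 + 15) = (15 + M)/16 = (15 + M)*(1/16) = 15/16 + M/16)
k(r, X) = 9/8 + 933*r (k(r, X) = 933*r + (15/16 + (1/16)*3) = 933*r + (15/16 + 3/16) = 933*r + 9/8 = 9/8 + 933*r)
-k(-239, -699) = -(9/8 + 933*(-239)) = -(9/8 - 222987) = -1*(-1783887/8) = 1783887/8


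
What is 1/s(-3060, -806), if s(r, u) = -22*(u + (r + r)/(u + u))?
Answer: 403/7112336 ≈ 5.6662e-5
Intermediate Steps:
s(r, u) = -22*u - 22*r/u (s(r, u) = -22*(u + (2*r)/((2*u))) = -22*(u + (2*r)*(1/(2*u))) = -22*(u + r/u) = -22*u - 22*r/u)
1/s(-3060, -806) = 1/(-22*(-806) - 22*(-3060)/(-806)) = 1/(17732 - 22*(-3060)*(-1/806)) = 1/(17732 - 33660/403) = 1/(7112336/403) = 403/7112336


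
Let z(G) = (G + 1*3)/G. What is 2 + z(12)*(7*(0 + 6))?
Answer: 109/2 ≈ 54.500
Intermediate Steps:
z(G) = (3 + G)/G (z(G) = (G + 3)/G = (3 + G)/G)
2 + z(12)*(7*(0 + 6)) = 2 + ((3 + 12)/12)*(7*(0 + 6)) = 2 + ((1/12)*15)*(7*6) = 2 + (5/4)*42 = 2 + 105/2 = 109/2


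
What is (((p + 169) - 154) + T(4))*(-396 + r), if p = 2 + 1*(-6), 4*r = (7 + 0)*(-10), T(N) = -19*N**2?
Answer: 242311/2 ≈ 1.2116e+5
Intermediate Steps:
r = -35/2 (r = ((7 + 0)*(-10))/4 = (7*(-10))/4 = (1/4)*(-70) = -35/2 ≈ -17.500)
p = -4 (p = 2 - 6 = -4)
(((p + 169) - 154) + T(4))*(-396 + r) = (((-4 + 169) - 154) - 19*4**2)*(-396 - 35/2) = ((165 - 154) - 19*16)*(-827/2) = (11 - 304)*(-827/2) = -293*(-827/2) = 242311/2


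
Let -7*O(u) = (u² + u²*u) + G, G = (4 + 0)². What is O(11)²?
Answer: 2155024/49 ≈ 43980.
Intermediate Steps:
G = 16 (G = 4² = 16)
O(u) = -16/7 - u²/7 - u³/7 (O(u) = -((u² + u²*u) + 16)/7 = -((u² + u³) + 16)/7 = -(16 + u² + u³)/7 = -16/7 - u²/7 - u³/7)
O(11)² = (-16/7 - ⅐*11² - ⅐*11³)² = (-16/7 - ⅐*121 - ⅐*1331)² = (-16/7 - 121/7 - 1331/7)² = (-1468/7)² = 2155024/49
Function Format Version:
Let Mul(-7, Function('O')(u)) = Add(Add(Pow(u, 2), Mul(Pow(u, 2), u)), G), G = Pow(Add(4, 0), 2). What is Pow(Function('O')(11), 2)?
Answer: Rational(2155024, 49) ≈ 43980.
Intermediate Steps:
G = 16 (G = Pow(4, 2) = 16)
Function('O')(u) = Add(Rational(-16, 7), Mul(Rational(-1, 7), Pow(u, 2)), Mul(Rational(-1, 7), Pow(u, 3))) (Function('O')(u) = Mul(Rational(-1, 7), Add(Add(Pow(u, 2), Mul(Pow(u, 2), u)), 16)) = Mul(Rational(-1, 7), Add(Add(Pow(u, 2), Pow(u, 3)), 16)) = Mul(Rational(-1, 7), Add(16, Pow(u, 2), Pow(u, 3))) = Add(Rational(-16, 7), Mul(Rational(-1, 7), Pow(u, 2)), Mul(Rational(-1, 7), Pow(u, 3))))
Pow(Function('O')(11), 2) = Pow(Add(Rational(-16, 7), Mul(Rational(-1, 7), Pow(11, 2)), Mul(Rational(-1, 7), Pow(11, 3))), 2) = Pow(Add(Rational(-16, 7), Mul(Rational(-1, 7), 121), Mul(Rational(-1, 7), 1331)), 2) = Pow(Add(Rational(-16, 7), Rational(-121, 7), Rational(-1331, 7)), 2) = Pow(Rational(-1468, 7), 2) = Rational(2155024, 49)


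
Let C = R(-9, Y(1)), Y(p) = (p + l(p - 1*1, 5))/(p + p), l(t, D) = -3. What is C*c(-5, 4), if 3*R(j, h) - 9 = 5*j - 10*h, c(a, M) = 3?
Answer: -26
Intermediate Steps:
Y(p) = (-3 + p)/(2*p) (Y(p) = (p - 3)/(p + p) = (-3 + p)/((2*p)) = (-3 + p)*(1/(2*p)) = (-3 + p)/(2*p))
R(j, h) = 3 - 10*h/3 + 5*j/3 (R(j, h) = 3 + (5*j - 10*h)/3 = 3 + (-10*h + 5*j)/3 = 3 + (-10*h/3 + 5*j/3) = 3 - 10*h/3 + 5*j/3)
C = -26/3 (C = 3 - 5*(-3 + 1)/(3*1) + (5/3)*(-9) = 3 - 5*(-2)/3 - 15 = 3 - 10/3*(-1) - 15 = 3 + 10/3 - 15 = -26/3 ≈ -8.6667)
C*c(-5, 4) = -26/3*3 = -26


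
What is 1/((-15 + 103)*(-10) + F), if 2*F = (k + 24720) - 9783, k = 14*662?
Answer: 2/22445 ≈ 8.9107e-5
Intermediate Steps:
k = 9268
F = 24205/2 (F = ((9268 + 24720) - 9783)/2 = (33988 - 9783)/2 = (1/2)*24205 = 24205/2 ≈ 12103.)
1/((-15 + 103)*(-10) + F) = 1/((-15 + 103)*(-10) + 24205/2) = 1/(88*(-10) + 24205/2) = 1/(-880 + 24205/2) = 1/(22445/2) = 2/22445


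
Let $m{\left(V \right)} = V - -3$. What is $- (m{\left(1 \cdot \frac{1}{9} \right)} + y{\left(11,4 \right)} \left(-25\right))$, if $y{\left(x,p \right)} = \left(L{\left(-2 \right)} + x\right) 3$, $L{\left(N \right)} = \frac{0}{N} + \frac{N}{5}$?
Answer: $\frac{7127}{9} \approx 791.89$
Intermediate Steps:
$L{\left(N \right)} = \frac{N}{5}$ ($L{\left(N \right)} = 0 + N \frac{1}{5} = 0 + \frac{N}{5} = \frac{N}{5}$)
$y{\left(x,p \right)} = - \frac{6}{5} + 3 x$ ($y{\left(x,p \right)} = \left(\frac{1}{5} \left(-2\right) + x\right) 3 = \left(- \frac{2}{5} + x\right) 3 = - \frac{6}{5} + 3 x$)
$m{\left(V \right)} = 3 + V$ ($m{\left(V \right)} = V + 3 = 3 + V$)
$- (m{\left(1 \cdot \frac{1}{9} \right)} + y{\left(11,4 \right)} \left(-25\right)) = - (\left(3 + 1 \cdot \frac{1}{9}\right) + \left(- \frac{6}{5} + 3 \cdot 11\right) \left(-25\right)) = - (\left(3 + 1 \cdot \frac{1}{9}\right) + \left(- \frac{6}{5} + 33\right) \left(-25\right)) = - (\left(3 + \frac{1}{9}\right) + \frac{159}{5} \left(-25\right)) = - (\frac{28}{9} - 795) = \left(-1\right) \left(- \frac{7127}{9}\right) = \frac{7127}{9}$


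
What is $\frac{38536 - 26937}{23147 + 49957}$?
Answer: $\frac{11599}{73104} \approx 0.15866$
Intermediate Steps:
$\frac{38536 - 26937}{23147 + 49957} = \frac{11599}{73104}$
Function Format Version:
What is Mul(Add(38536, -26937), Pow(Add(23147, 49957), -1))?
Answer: Rational(11599, 73104) ≈ 0.15866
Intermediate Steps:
Mul(Add(38536, -26937), Pow(Add(23147, 49957), -1)) = Mul(11599, Pow(73104, -1)) = Mul(11599, Rational(1, 73104)) = Rational(11599, 73104)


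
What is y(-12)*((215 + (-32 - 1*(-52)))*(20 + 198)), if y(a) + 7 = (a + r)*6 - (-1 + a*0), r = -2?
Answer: -4610700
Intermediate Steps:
y(a) = -18 + 6*a (y(a) = -7 + ((a - 2)*6 - (-1 + a*0)) = -7 + ((-2 + a)*6 - (-1 + 0)) = -7 + ((-12 + 6*a) - 1*(-1)) = -7 + ((-12 + 6*a) + 1) = -7 + (-11 + 6*a) = -18 + 6*a)
y(-12)*((215 + (-32 - 1*(-52)))*(20 + 198)) = (-18 + 6*(-12))*((215 + (-32 - 1*(-52)))*(20 + 198)) = (-18 - 72)*((215 + (-32 + 52))*218) = -90*(215 + 20)*218 = -21150*218 = -90*51230 = -4610700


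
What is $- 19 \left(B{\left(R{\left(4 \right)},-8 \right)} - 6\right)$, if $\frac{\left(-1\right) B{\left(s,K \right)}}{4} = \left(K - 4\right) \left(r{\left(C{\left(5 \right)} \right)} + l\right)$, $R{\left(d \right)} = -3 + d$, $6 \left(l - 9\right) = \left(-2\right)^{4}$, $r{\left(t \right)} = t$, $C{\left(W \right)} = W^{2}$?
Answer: $-33326$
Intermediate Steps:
$l = \frac{35}{3}$ ($l = 9 + \frac{\left(-2\right)^{4}}{6} = 9 + \frac{1}{6} \cdot 16 = 9 + \frac{8}{3} = \frac{35}{3} \approx 11.667$)
$B{\left(s,K \right)} = \frac{1760}{3} - \frac{440 K}{3}$ ($B{\left(s,K \right)} = - 4 \left(K - 4\right) \left(5^{2} + \frac{35}{3}\right) = - 4 \left(-4 + K\right) \left(25 + \frac{35}{3}\right) = - 4 \left(-4 + K\right) \frac{110}{3} = - 4 \left(- \frac{440}{3} + \frac{110 K}{3}\right) = \frac{1760}{3} - \frac{440 K}{3}$)
$- 19 \left(B{\left(R{\left(4 \right)},-8 \right)} - 6\right) = - 19 \left(\left(\frac{1760}{3} - - \frac{3520}{3}\right) - 6\right) = - 19 \left(\left(\frac{1760}{3} + \frac{3520}{3}\right) - 6\right) = - 19 \left(1760 - 6\right) = \left(-19\right) 1754 = -33326$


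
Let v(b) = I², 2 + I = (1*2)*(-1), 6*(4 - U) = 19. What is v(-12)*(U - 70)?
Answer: -3320/3 ≈ -1106.7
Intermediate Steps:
U = ⅚ (U = 4 - ⅙*19 = 4 - 19/6 = ⅚ ≈ 0.83333)
I = -4 (I = -2 + (1*2)*(-1) = -2 + 2*(-1) = -2 - 2 = -4)
v(b) = 16 (v(b) = (-4)² = 16)
v(-12)*(U - 70) = 16*(⅚ - 70) = 16*(-415/6) = -3320/3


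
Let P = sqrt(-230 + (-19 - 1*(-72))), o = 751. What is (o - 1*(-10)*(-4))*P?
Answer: 711*I*sqrt(177) ≈ 9459.2*I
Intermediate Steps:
P = I*sqrt(177) (P = sqrt(-230 + (-19 + 72)) = sqrt(-230 + 53) = sqrt(-177) = I*sqrt(177) ≈ 13.304*I)
(o - 1*(-10)*(-4))*P = (751 - 1*(-10)*(-4))*(I*sqrt(177)) = (751 + 10*(-4))*(I*sqrt(177)) = (751 - 40)*(I*sqrt(177)) = 711*(I*sqrt(177)) = 711*I*sqrt(177)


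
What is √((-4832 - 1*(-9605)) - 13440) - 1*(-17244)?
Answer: 17244 + 9*I*√107 ≈ 17244.0 + 93.097*I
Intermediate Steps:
√((-4832 - 1*(-9605)) - 13440) - 1*(-17244) = √((-4832 + 9605) - 13440) + 17244 = √(4773 - 13440) + 17244 = √(-8667) + 17244 = 9*I*√107 + 17244 = 17244 + 9*I*√107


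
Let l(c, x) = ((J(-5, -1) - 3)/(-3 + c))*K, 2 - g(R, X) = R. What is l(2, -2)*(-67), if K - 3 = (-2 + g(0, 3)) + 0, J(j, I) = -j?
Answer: 402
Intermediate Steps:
g(R, X) = 2 - R
K = 3 (K = 3 + ((-2 + (2 - 1*0)) + 0) = 3 + ((-2 + (2 + 0)) + 0) = 3 + ((-2 + 2) + 0) = 3 + (0 + 0) = 3 + 0 = 3)
l(c, x) = 6/(-3 + c) (l(c, x) = ((-1*(-5) - 3)/(-3 + c))*3 = ((5 - 3)/(-3 + c))*3 = (2/(-3 + c))*3 = 6/(-3 + c))
l(2, -2)*(-67) = (6/(-3 + 2))*(-67) = (6/(-1))*(-67) = (6*(-1))*(-67) = -6*(-67) = 402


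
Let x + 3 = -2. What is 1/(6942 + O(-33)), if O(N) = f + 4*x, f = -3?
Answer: 1/6919 ≈ 0.00014453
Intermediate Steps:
x = -5 (x = -3 - 2 = -5)
O(N) = -23 (O(N) = -3 + 4*(-5) = -3 - 20 = -23)
1/(6942 + O(-33)) = 1/(6942 - 23) = 1/6919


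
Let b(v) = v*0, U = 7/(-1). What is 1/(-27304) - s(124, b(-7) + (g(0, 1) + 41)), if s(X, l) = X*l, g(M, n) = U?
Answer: -115113665/27304 ≈ -4216.0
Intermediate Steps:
U = -7 (U = 7*(-1) = -7)
g(M, n) = -7
b(v) = 0
1/(-27304) - s(124, b(-7) + (g(0, 1) + 41)) = 1/(-27304) - 124*(0 + (-7 + 41)) = -1/27304 - 124*(0 + 34) = -1/27304 - 124*34 = -1/27304 - 1*4216 = -1/27304 - 4216 = -115113665/27304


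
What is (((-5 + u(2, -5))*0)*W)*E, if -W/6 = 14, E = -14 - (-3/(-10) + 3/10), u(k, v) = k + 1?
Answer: 0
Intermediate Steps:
u(k, v) = 1 + k
E = -73/5 (E = -14 - (-3*(-⅒) + 3*(⅒)) = -14 - (3/10 + 3/10) = -14 - 1*⅗ = -14 - ⅗ = -73/5 ≈ -14.600)
W = -84 (W = -6*14 = -84)
(((-5 + u(2, -5))*0)*W)*E = (((-5 + (1 + 2))*0)*(-84))*(-73/5) = (((-5 + 3)*0)*(-84))*(-73/5) = (-2*0*(-84))*(-73/5) = (0*(-84))*(-73/5) = 0*(-73/5) = 0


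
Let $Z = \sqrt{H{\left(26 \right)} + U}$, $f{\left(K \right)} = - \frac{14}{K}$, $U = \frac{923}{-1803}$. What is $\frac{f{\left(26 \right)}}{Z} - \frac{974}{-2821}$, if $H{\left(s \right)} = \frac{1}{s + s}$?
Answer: $\frac{974}{2821} + \frac{2 i \sqrt{1082717727}}{85787} \approx 0.34527 + 0.76713 i$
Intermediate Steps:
$U = - \frac{923}{1803}$ ($U = 923 \left(- \frac{1}{1803}\right) = - \frac{923}{1803} \approx -0.51192$)
$H{\left(s \right)} = \frac{1}{2 s}$
$Z = \frac{i \sqrt{1082717727}}{46878}$ ($Z = \sqrt{\frac{1}{2 \cdot 26} - \frac{923}{1803}} = \sqrt{\frac{1}{2} \cdot \frac{1}{26} - \frac{923}{1803}} = \sqrt{\frac{1}{52} - \frac{923}{1803}} = \sqrt{- \frac{46193}{93756}} = \frac{i \sqrt{1082717727}}{46878} \approx 0.70192 i$)
$\frac{f{\left(26 \right)}}{Z} - \frac{974}{-2821} = \frac{\left(-14\right) \frac{1}{26}}{\frac{1}{46878} i \sqrt{1082717727}} - \frac{974}{-2821} = \left(-14\right) \frac{1}{26} \left(- \frac{2 i \sqrt{1082717727}}{46193}\right) - - \frac{974}{2821} = - \frac{7 \left(- \frac{2 i \sqrt{1082717727}}{46193}\right)}{13} + \frac{974}{2821} = \frac{2 i \sqrt{1082717727}}{85787} + \frac{974}{2821} = \frac{974}{2821} + \frac{2 i \sqrt{1082717727}}{85787}$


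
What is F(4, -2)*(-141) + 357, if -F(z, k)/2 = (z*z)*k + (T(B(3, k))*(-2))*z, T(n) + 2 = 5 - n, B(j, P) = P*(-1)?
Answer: -10923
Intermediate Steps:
B(j, P) = -P
T(n) = 3 - n (T(n) = -2 + (5 - n) = 3 - n)
F(z, k) = -2*k*z² - 2*z*(-6 - 2*k) (F(z, k) = -2*((z*z)*k + ((3 - (-1)*k)*(-2))*z) = -2*(z²*k + ((3 + k)*(-2))*z) = -2*(k*z² + (-6 - 2*k)*z) = -2*(k*z² + z*(-6 - 2*k)) = -2*k*z² - 2*z*(-6 - 2*k))
F(4, -2)*(-141) + 357 = (2*4*(6 + 2*(-2) - 1*(-2)*4))*(-141) + 357 = (2*4*(6 - 4 + 8))*(-141) + 357 = (2*4*10)*(-141) + 357 = 80*(-141) + 357 = -11280 + 357 = -10923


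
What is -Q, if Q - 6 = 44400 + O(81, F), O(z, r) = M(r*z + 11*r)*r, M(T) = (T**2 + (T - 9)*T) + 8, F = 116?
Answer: -26411751254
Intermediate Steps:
M(T) = 8 + T**2 + T*(-9 + T) (M(T) = (T**2 + (-9 + T)*T) + 8 = (T**2 + T*(-9 + T)) + 8 = 8 + T**2 + T*(-9 + T))
O(z, r) = r*(8 - 99*r + 2*(11*r + r*z)**2 - 9*r*z) (O(z, r) = (8 - 9*(r*z + 11*r) + 2*(r*z + 11*r)**2)*r = (8 - 9*(11*r + r*z) + 2*(11*r + r*z)**2)*r = (8 + (-99*r - 9*r*z) + 2*(11*r + r*z)**2)*r = (8 - 99*r + 2*(11*r + r*z)**2 - 9*r*z)*r = r*(8 - 99*r + 2*(11*r + r*z)**2 - 9*r*z))
Q = 26411751254 (Q = 6 + (44400 + 116*(8 - 9*116*(11 + 81) + 2*116**2*(11 + 81)**2)) = 6 + (44400 + 116*(8 - 9*116*92 + 2*13456*92**2)) = 6 + (44400 + 116*(8 - 96048 + 2*13456*8464)) = 6 + (44400 + 116*(8 - 96048 + 227783168)) = 6 + (44400 + 116*227687128) = 6 + (44400 + 26411706848) = 6 + 26411751248 = 26411751254)
-Q = -1*26411751254 = -26411751254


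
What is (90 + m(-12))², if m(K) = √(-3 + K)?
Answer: (90 + I*√15)² ≈ 8085.0 + 697.14*I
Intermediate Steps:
(90 + m(-12))² = (90 + √(-3 - 12))² = (90 + √(-15))² = (90 + I*√15)²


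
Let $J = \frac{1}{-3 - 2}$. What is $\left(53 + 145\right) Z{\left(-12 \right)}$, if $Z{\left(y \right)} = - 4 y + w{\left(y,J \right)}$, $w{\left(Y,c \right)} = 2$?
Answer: $9900$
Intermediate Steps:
$J = - \frac{1}{5}$ ($J = \frac{1}{-5} = - \frac{1}{5} \approx -0.2$)
$Z{\left(y \right)} = 2 - 4 y$ ($Z{\left(y \right)} = - 4 y + 2 = 2 - 4 y$)
$\left(53 + 145\right) Z{\left(-12 \right)} = \left(53 + 145\right) \left(2 - -48\right) = 198 \left(2 + 48\right) = 198 \cdot 50 = 9900$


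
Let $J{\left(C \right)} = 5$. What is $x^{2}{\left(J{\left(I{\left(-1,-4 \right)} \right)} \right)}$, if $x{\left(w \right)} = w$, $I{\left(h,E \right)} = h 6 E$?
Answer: $25$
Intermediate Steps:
$I{\left(h,E \right)} = 6 E h$ ($I{\left(h,E \right)} = 6 h E = 6 E h$)
$x^{2}{\left(J{\left(I{\left(-1,-4 \right)} \right)} \right)} = 5^{2} = 25$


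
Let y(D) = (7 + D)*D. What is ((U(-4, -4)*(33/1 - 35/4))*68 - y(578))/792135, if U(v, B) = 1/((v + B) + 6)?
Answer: -677909/1584270 ≈ -0.42790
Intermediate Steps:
U(v, B) = 1/(6 + B + v) (U(v, B) = 1/((B + v) + 6) = 1/(6 + B + v))
y(D) = D*(7 + D)
((U(-4, -4)*(33/1 - 35/4))*68 - y(578))/792135 = (((33/1 - 35/4)/(6 - 4 - 4))*68 - 578*(7 + 578))/792135 = (((33*1 - 35*¼)/(-2))*68 - 578*585)*(1/792135) = (-(33 - 35/4)/2*68 - 1*338130)*(1/792135) = (-½*97/4*68 - 338130)*(1/792135) = (-97/8*68 - 338130)*(1/792135) = (-1649/2 - 338130)*(1/792135) = -677909/2*1/792135 = -677909/1584270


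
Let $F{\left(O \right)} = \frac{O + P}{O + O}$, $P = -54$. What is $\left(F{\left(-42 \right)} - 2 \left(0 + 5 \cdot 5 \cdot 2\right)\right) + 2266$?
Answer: $\frac{15170}{7} \approx 2167.1$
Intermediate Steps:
$F{\left(O \right)} = \frac{-54 + O}{2 O}$ ($F{\left(O \right)} = \frac{O - 54}{O + O} = \frac{-54 + O}{2 O}$)
$\left(F{\left(-42 \right)} - 2 \left(0 + 5 \cdot 5 \cdot 2\right)\right) + 2266 = \left(\frac{-54 - 42}{2 \left(-42\right)} - 2 \left(0 + 5 \cdot 5 \cdot 2\right)\right) + 2266 = \left(\frac{1}{2} \left(- \frac{1}{42}\right) \left(-96\right) - 2 \left(0 + 25 \cdot 2\right)\right) + 2266 = \left(\frac{8}{7} - 2 \left(0 + 50\right)\right) + 2266 = \left(\frac{8}{7} - 100\right) + 2266 = - \frac{692}{7} + 2266 = \frac{15170}{7}$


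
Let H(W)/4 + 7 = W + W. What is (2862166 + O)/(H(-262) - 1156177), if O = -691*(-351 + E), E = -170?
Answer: -3222177/1158301 ≈ -2.7818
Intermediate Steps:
O = 360011 (O = -691*(-351 - 170) = -691*(-521) = 360011)
H(W) = -28 + 8*W (H(W) = -28 + 4*(W + W) = -28 + 4*(2*W) = -28 + 8*W)
(2862166 + O)/(H(-262) - 1156177) = (2862166 + 360011)/((-28 + 8*(-262)) - 1156177) = 3222177/((-28 - 2096) - 1156177) = 3222177/(-2124 - 1156177) = 3222177/(-1158301) = 3222177*(-1/1158301) = -3222177/1158301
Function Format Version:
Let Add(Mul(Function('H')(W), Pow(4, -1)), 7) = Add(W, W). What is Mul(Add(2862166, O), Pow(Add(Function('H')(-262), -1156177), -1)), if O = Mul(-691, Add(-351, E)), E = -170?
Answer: Rational(-3222177, 1158301) ≈ -2.7818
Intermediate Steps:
O = 360011 (O = Mul(-691, Add(-351, -170)) = Mul(-691, -521) = 360011)
Function('H')(W) = Add(-28, Mul(8, W)) (Function('H')(W) = Add(-28, Mul(4, Add(W, W))) = Add(-28, Mul(4, Mul(2, W))) = Add(-28, Mul(8, W)))
Mul(Add(2862166, O), Pow(Add(Function('H')(-262), -1156177), -1)) = Mul(Add(2862166, 360011), Pow(Add(Add(-28, Mul(8, -262)), -1156177), -1)) = Mul(3222177, Pow(Add(Add(-28, -2096), -1156177), -1)) = Mul(3222177, Pow(Add(-2124, -1156177), -1)) = Mul(3222177, Pow(-1158301, -1)) = Mul(3222177, Rational(-1, 1158301)) = Rational(-3222177, 1158301)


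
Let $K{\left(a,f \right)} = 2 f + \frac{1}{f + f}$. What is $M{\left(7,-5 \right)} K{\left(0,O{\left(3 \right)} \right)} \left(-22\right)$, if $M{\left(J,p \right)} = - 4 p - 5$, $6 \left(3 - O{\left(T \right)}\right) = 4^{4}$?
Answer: $\frac{3115915}{119} \approx 26184.0$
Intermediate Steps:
$O{\left(T \right)} = - \frac{119}{3}$ ($O{\left(T \right)} = 3 - \frac{4^{4}}{6} = 3 - \frac{128}{3} = - \frac{119}{3}$)
$K{\left(a,f \right)} = \frac{1}{2 f} + 2 f$ ($K{\left(a,f \right)} = 2 f + \frac{1}{2 f} = \frac{1}{2 f} + 2 f$)
$M{\left(J,p \right)} = -5 - 4 p$
$M{\left(7,-5 \right)} K{\left(0,O{\left(3 \right)} \right)} \left(-22\right) = \left(-5 - -20\right) \left(\frac{1}{2 \left(- \frac{119}{3}\right)} + 2 \left(- \frac{119}{3}\right)\right) \left(-22\right) = \left(-5 + 20\right) \left(\frac{1}{2} \left(- \frac{3}{119}\right) - \frac{238}{3}\right) \left(-22\right) = 15 \left(- \frac{3}{238} - \frac{238}{3}\right) \left(-22\right) = 15 \left(- \frac{56653}{714}\right) \left(-22\right) = \left(- \frac{283265}{238}\right) \left(-22\right) = \frac{3115915}{119}$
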